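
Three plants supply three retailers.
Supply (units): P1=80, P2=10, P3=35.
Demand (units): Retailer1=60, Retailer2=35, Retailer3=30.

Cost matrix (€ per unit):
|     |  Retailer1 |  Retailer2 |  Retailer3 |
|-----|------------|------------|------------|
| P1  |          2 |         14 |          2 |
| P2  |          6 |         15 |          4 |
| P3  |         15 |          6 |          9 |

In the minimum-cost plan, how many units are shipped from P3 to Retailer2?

35

Solving gives:
  P1 to Retailer1: 60 × €2 = €120
  P1 to Retailer3: 20 × €2 = €40
  P2 to Retailer3: 10 × €4 = €40
  P3 to Retailer2: 35 × €6 = €210
Total cost = €410.
So P3→Retailer2 carries 35 units.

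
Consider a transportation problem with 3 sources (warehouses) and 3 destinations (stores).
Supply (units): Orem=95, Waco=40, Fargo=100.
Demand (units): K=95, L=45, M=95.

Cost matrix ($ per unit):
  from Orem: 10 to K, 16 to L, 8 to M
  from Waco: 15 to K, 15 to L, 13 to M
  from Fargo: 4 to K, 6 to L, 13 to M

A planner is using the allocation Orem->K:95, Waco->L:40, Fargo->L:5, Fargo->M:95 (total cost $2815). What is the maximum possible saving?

1045

Current plan cost = 95·10 + 40·15 + 5·6 + 95·13 = $2815.
Optimal plan:
  Orem→M: 95 × $8 = $760
  Waco→L: 40 × $15 = $600
  Fargo→K: 95 × $4 = $380
  Fargo→L: 5 × $6 = $30
Optimal cost = $1770.
Saving = 2815 − 1770 = $1045.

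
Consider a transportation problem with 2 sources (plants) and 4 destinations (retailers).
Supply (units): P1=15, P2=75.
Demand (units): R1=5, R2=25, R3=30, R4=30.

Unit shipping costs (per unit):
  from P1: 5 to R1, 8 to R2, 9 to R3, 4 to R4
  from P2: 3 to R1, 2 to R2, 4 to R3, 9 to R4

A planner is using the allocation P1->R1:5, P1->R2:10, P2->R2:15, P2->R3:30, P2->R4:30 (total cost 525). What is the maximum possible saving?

Current plan cost = 5·5 + 10·8 + 15·2 + 30·4 + 30·9 = 525.
Optimal plan:
  P1 to R4: 15 units
  P2 to R1: 5 units
  P2 to R2: 25 units
  P2 to R3: 30 units
  P2 to R4: 15 units
Optimal cost = 380.
Saving = 525 − 380 = 145.

145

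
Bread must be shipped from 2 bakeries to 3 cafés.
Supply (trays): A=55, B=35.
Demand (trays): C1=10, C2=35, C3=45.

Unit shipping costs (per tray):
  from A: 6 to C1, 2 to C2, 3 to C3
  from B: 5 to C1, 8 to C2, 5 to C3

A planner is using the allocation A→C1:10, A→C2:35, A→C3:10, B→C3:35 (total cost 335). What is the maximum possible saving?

Current plan cost = 10·6 + 35·2 + 10·3 + 35·5 = 335.
Optimal plan:
  A→C2: 35 × 2 = 70
  A→C3: 20 × 3 = 60
  B→C1: 10 × 5 = 50
  B→C3: 25 × 5 = 125
Optimal cost = 305.
Saving = 335 − 305 = 30.

30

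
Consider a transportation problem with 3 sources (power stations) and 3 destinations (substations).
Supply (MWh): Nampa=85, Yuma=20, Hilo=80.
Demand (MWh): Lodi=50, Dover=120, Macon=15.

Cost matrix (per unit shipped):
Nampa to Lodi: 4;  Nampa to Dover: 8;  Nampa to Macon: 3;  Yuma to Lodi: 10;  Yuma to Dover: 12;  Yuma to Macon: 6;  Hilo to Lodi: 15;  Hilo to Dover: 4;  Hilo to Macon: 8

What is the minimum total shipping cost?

An optimal shipping plan:
  Nampa–Lodi: 50 MWh
  Nampa–Dover: 35 MWh
  Yuma–Dover: 5 MWh
  Yuma–Macon: 15 MWh
  Hilo–Dover: 80 MWh
Total cost = 950.
(Supply check: Nampa ships 85; Yuma ships 20; Hilo ships 80.)

950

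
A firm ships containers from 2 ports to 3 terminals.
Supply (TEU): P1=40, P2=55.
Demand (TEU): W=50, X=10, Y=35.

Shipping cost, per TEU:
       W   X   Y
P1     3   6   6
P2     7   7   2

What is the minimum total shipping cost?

A cheapest plan:
  P1 to W: 40 × 3 = 120
  P2 to W: 10 × 7 = 70
  P2 to X: 10 × 7 = 70
  P2 to Y: 35 × 2 = 70
Total = 120 + 70 + 70 + 70 = 330.

330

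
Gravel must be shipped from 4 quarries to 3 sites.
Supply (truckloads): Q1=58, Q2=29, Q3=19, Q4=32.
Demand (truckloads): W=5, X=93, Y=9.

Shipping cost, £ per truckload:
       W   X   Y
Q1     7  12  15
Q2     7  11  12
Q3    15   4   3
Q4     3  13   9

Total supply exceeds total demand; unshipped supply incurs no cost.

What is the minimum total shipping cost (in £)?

An optimal shipping plan:
  Q1->X: 45 × £12 = £540
  Q2->X: 29 × £11 = £319
  Q3->X: 19 × £4 = £76
  Q4->W: 5 × £3 = £15
  Q4->Y: 9 × £9 = £81
Total = 540 + 319 + 76 + 15 + 81 = £1031.

1031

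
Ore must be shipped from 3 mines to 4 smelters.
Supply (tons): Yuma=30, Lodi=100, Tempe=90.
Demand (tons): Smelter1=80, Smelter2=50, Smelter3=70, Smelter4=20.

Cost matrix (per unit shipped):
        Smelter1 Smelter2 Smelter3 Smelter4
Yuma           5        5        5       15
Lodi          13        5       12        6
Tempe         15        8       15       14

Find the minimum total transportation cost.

An optimal shipping plan:
  Yuma–Smelter3: 30 × 5 = 150
  Lodi–Smelter2: 50 × 5 = 250
  Lodi–Smelter3: 30 × 12 = 360
  Lodi–Smelter4: 20 × 6 = 120
  Tempe–Smelter1: 80 × 15 = 1200
  Tempe–Smelter3: 10 × 15 = 150
Total = 150 + 250 + 360 + 120 + 1200 + 150 = 2230.

2230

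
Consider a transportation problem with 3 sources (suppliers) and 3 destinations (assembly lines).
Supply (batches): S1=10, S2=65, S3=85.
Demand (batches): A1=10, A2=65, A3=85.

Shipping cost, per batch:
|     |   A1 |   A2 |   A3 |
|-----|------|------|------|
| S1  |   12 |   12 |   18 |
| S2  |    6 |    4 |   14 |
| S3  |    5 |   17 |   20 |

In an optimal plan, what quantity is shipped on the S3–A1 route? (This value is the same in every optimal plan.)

10

Solving gives:
  S1->A3: 10 × 18 = 180
  S2->A2: 65 × 4 = 260
  S3->A1: 10 × 5 = 50
  S3->A3: 75 × 20 = 1500
Total cost = 1990.
So S3→A1 carries 10 batches.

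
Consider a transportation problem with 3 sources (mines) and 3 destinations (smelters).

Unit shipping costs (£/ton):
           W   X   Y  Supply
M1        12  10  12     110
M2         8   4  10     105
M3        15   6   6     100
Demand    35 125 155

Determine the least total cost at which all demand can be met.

A cheapest plan:
  M1–W: 35 × £12 = £420
  M1–X: 20 × £10 = £200
  M1–Y: 55 × £12 = £660
  M2–X: 105 × £4 = £420
  M3–Y: 100 × £6 = £600
Total = 420 + 200 + 660 + 420 + 600 = £2300.
(Supply check: M1 ships 110; M2 ships 105; M3 ships 100.)

2300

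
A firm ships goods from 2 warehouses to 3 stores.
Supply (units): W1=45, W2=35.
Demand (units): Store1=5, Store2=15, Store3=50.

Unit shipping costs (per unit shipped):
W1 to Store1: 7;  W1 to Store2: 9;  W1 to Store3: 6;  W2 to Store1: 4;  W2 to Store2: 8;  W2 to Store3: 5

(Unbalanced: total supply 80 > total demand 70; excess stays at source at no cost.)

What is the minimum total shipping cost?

Optimal allocation:
  W1->Store2: 15 × 9 = 135
  W1->Store3: 20 × 6 = 120
  W2->Store1: 5 × 4 = 20
  W2->Store3: 30 × 5 = 150
Total = 135 + 120 + 20 + 150 = 425.

425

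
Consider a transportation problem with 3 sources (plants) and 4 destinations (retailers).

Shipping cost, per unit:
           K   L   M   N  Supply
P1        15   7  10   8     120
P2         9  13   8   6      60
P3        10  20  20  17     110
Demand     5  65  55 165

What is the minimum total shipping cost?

A cheapest plan:
  P1→L: 65 × 7 = 455
  P1→N: 55 × 8 = 440
  P2→M: 55 × 8 = 440
  P2→N: 5 × 6 = 30
  P3→K: 5 × 10 = 50
  P3→N: 105 × 17 = 1785
Total = 455 + 440 + 440 + 30 + 50 + 1785 = 3200.

3200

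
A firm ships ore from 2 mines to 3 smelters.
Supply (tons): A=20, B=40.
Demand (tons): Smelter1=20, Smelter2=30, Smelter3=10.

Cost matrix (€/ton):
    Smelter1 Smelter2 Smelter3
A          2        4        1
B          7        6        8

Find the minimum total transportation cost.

Optimal allocation:
  A→Smelter1: 10 × €2 = €20
  A→Smelter3: 10 × €1 = €10
  B→Smelter1: 10 × €7 = €70
  B→Smelter2: 30 × €6 = €180
Total = 20 + 10 + 70 + 180 = €280.

280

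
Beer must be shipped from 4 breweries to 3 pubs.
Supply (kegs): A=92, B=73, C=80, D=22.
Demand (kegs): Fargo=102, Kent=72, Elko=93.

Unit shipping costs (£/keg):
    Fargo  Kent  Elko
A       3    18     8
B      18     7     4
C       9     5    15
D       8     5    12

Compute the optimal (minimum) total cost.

1256

One minimum-cost allocation:
  A->Fargo: 92 kegs
  B->Elko: 73 kegs
  C->Fargo: 8 kegs
  C->Kent: 72 kegs
  D->Fargo: 2 kegs
  D->Elko: 20 kegs
Total cost = £1256.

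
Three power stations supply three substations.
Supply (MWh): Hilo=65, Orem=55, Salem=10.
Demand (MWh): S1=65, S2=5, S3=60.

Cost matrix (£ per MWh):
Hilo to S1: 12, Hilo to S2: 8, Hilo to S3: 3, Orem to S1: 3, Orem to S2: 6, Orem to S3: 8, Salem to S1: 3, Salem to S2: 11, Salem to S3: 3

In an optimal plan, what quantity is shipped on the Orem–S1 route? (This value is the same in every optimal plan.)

55

The minimum-cost plan:
  Hilo–S2: 5 × £8 = £40
  Hilo–S3: 60 × £3 = £180
  Orem–S1: 55 × £3 = £165
  Salem–S1: 10 × £3 = £30
Total cost = £415.
So Orem→S1 carries 55 MWh.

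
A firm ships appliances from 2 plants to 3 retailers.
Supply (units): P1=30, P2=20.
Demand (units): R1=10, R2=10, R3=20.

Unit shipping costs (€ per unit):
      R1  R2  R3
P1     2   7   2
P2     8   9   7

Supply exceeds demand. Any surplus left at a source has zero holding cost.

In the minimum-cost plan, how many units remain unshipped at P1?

An optimal plan:
  P1→R1: 10 × €2 = €20
  P1→R3: 20 × €2 = €40
  P2→R2: 10 × €9 = €90
Total cost = €150.
P1 ships 30 of its 30, leaving 0.

0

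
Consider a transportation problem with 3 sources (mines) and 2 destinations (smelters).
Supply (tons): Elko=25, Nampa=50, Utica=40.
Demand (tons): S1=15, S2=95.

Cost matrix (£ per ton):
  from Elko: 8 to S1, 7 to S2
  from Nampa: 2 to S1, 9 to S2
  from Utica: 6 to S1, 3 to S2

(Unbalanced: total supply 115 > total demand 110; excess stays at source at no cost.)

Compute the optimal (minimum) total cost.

A cheapest plan:
  Elko–S2: 25 × £7 = £175
  Nampa–S1: 15 × £2 = £30
  Nampa–S2: 30 × £9 = £270
  Utica–S2: 40 × £3 = £120
Total = 175 + 30 + 270 + 120 = £595.
(Supply check: Elko ships 25; Nampa ships 45; Utica ships 40.)

595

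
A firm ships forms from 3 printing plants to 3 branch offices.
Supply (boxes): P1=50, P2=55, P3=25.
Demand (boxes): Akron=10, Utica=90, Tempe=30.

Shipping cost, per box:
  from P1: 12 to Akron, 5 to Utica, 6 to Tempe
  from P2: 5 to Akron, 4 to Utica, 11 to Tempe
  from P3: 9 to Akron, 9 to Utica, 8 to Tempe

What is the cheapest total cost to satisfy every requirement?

One minimum-cost allocation:
  P1->Utica: 45 × 5 = 225
  P1->Tempe: 5 × 6 = 30
  P2->Akron: 10 × 5 = 50
  P2->Utica: 45 × 4 = 180
  P3->Tempe: 25 × 8 = 200
Total = 225 + 30 + 50 + 180 + 200 = 685.

685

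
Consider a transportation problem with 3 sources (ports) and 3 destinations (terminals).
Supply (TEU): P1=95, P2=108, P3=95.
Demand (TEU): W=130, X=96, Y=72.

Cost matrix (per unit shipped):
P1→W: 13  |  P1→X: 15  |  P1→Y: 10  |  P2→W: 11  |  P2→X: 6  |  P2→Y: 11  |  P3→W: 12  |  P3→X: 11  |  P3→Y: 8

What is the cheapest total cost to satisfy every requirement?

One minimum-cost allocation:
  P1→W: 95 × 13 = 1235
  P2→W: 12 × 11 = 132
  P2→X: 96 × 6 = 576
  P3→W: 23 × 12 = 276
  P3→Y: 72 × 8 = 576
Total = 1235 + 132 + 576 + 276 + 576 = 2795.
(Supply check: P1 ships 95; P2 ships 108; P3 ships 95.)

2795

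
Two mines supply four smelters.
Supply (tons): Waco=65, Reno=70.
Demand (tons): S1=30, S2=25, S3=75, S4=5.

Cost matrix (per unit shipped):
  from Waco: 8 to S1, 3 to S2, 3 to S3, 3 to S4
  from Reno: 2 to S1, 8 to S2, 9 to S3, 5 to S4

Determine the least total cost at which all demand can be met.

Optimal allocation:
  Waco->S3: 65 tons
  Reno->S1: 30 tons
  Reno->S2: 25 tons
  Reno->S3: 10 tons
  Reno->S4: 5 tons
Total cost = 570.
(Supply check: Waco ships 65; Reno ships 70.)

570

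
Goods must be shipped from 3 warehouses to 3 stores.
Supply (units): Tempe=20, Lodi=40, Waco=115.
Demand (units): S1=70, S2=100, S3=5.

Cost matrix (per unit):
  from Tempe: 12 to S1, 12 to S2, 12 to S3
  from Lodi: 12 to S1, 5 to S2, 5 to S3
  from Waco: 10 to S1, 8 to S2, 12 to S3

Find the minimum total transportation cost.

1460

One minimum-cost allocation:
  Tempe to S1: 20 × 12 = 240
  Lodi to S2: 35 × 5 = 175
  Lodi to S3: 5 × 5 = 25
  Waco to S1: 50 × 10 = 500
  Waco to S2: 65 × 8 = 520
Total = 240 + 175 + 25 + 500 + 520 = 1460.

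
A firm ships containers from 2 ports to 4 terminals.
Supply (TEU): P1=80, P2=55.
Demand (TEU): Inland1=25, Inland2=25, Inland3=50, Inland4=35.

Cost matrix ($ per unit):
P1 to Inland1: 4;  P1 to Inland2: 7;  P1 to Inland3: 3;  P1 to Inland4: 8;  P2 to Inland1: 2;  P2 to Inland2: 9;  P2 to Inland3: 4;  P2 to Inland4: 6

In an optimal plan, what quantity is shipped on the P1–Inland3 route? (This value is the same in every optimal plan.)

50

Solving gives:
  P1 to Inland1: 5 × $4 = $20
  P1 to Inland2: 25 × $7 = $175
  P1 to Inland3: 50 × $3 = $150
  P2 to Inland1: 20 × $2 = $40
  P2 to Inland4: 35 × $6 = $210
Total cost = $595.
So P1→Inland3 carries 50 TEU.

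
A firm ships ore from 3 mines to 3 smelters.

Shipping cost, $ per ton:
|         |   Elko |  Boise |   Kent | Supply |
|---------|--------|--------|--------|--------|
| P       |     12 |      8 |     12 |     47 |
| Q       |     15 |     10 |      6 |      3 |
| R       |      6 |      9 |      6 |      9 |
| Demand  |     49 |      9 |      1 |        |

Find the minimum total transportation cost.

616

An optimal shipping plan:
  P->Elko: 40 × $12 = $480
  P->Boise: 7 × $8 = $56
  Q->Boise: 2 × $10 = $20
  Q->Kent: 1 × $6 = $6
  R->Elko: 9 × $6 = $54
Total = 480 + 56 + 20 + 6 + 54 = $616.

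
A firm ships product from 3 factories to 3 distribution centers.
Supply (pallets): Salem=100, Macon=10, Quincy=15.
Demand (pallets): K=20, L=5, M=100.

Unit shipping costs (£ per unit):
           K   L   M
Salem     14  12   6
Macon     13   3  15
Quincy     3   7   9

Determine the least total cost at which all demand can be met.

725

Optimal allocation:
  Salem→M: 100 × £6 = £600
  Macon→K: 5 × £13 = £65
  Macon→L: 5 × £3 = £15
  Quincy→K: 15 × £3 = £45
Total = 600 + 65 + 15 + 45 = £725.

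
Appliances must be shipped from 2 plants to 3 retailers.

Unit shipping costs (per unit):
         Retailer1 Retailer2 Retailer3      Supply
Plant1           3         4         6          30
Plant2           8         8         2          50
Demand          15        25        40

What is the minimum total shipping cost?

265

An optimal shipping plan:
  Plant1 to Retailer1: 15 × 3 = 45
  Plant1 to Retailer2: 15 × 4 = 60
  Plant2 to Retailer2: 10 × 8 = 80
  Plant2 to Retailer3: 40 × 2 = 80
Total = 45 + 60 + 80 + 80 = 265.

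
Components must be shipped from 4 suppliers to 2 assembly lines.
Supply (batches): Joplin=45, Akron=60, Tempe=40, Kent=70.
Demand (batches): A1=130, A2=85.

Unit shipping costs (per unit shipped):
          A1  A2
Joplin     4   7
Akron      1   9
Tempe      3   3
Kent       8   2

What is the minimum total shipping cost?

500

An optimal shipping plan:
  Joplin to A1: 45 × 4 = 180
  Akron to A1: 60 × 1 = 60
  Tempe to A1: 25 × 3 = 75
  Tempe to A2: 15 × 3 = 45
  Kent to A2: 70 × 2 = 140
Total = 180 + 60 + 75 + 45 + 140 = 500.
(Supply check: Joplin ships 45; Akron ships 60; Tempe ships 40; Kent ships 70.)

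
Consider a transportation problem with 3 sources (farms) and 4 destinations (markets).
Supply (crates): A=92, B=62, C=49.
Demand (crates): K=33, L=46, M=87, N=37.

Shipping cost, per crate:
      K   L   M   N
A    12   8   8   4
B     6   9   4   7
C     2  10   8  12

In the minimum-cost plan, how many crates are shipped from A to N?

The minimum-cost plan:
  A–L: 46 × 8 = 368
  A–M: 9 × 8 = 72
  A–N: 37 × 4 = 148
  B–M: 62 × 4 = 248
  C–K: 33 × 2 = 66
  C–M: 16 × 8 = 128
Total cost = 1030.
So A→N carries 37 crates.

37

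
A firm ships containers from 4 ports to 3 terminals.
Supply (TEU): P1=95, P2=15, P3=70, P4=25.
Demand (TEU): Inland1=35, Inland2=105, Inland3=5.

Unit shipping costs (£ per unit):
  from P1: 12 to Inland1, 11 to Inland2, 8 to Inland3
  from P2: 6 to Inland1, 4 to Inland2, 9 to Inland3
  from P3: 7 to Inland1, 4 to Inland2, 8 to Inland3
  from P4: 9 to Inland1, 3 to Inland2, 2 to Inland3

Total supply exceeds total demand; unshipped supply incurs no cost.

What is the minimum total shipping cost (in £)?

One minimum-cost allocation:
  P1–Inland1: 30 × £12 = £360
  P1–Inland3: 5 × £8 = £40
  P2–Inland1: 5 × £6 = £30
  P2–Inland2: 10 × £4 = £40
  P3–Inland2: 70 × £4 = £280
  P4–Inland2: 25 × £3 = £75
Total = 360 + 40 + 30 + 40 + 280 + 75 = £825.
(Supply check: P1 ships 35; P2 ships 15; P3 ships 70; P4 ships 25.)

825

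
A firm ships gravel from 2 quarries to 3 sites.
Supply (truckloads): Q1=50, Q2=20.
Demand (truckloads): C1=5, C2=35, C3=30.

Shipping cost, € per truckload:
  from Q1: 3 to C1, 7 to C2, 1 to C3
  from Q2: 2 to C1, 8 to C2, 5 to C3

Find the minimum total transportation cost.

An optimal shipping plan:
  Q1 to C2: 20 truckloads
  Q1 to C3: 30 truckloads
  Q2 to C1: 5 truckloads
  Q2 to C2: 15 truckloads
Total cost = €300.

300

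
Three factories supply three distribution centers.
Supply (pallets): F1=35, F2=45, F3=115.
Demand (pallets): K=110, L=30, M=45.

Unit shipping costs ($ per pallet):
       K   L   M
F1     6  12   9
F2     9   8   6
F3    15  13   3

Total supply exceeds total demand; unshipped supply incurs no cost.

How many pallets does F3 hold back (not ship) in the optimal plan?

10

An optimal plan:
  F1–K: 35 × $6 = $210
  F2–K: 45 × $9 = $405
  F3–K: 30 × $15 = $450
  F3–L: 30 × $13 = $390
  F3–M: 45 × $3 = $135
Total cost = $1590.
F3 ships 105 of its 115, leaving 10.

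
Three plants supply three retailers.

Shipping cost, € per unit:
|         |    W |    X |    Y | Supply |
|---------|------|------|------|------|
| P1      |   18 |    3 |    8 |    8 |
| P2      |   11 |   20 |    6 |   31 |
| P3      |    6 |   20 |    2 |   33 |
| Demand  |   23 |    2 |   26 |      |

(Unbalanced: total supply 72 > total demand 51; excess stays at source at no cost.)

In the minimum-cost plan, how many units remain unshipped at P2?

15

An optimal plan:
  P1–X: 2 × €3 = €6
  P2–Y: 16 × €6 = €96
  P3–W: 23 × €6 = €138
  P3–Y: 10 × €2 = €20
Total cost = €260.
P2 ships 16 of its 31, leaving 15.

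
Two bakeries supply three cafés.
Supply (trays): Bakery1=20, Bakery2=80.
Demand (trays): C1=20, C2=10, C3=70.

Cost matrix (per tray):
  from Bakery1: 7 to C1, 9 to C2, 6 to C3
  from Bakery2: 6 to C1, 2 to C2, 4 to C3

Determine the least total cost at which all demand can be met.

A cheapest plan:
  Bakery1–C1: 20 × 7 = 140
  Bakery2–C2: 10 × 2 = 20
  Bakery2–C3: 70 × 4 = 280
Total = 140 + 20 + 280 = 440.

440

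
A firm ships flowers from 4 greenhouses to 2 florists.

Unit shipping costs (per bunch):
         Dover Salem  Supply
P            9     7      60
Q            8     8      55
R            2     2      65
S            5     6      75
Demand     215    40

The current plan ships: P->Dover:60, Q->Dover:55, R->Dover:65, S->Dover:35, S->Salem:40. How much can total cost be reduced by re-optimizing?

120

Current plan cost = 60·9 + 55·8 + 65·2 + 35·5 + 40·6 = 1525.
Optimal plan:
  P to Dover: 20 × 9 = 180
  P to Salem: 40 × 7 = 280
  Q to Dover: 55 × 8 = 440
  R to Dover: 65 × 2 = 130
  S to Dover: 75 × 5 = 375
Optimal cost = 1405.
Saving = 1525 − 1405 = 120.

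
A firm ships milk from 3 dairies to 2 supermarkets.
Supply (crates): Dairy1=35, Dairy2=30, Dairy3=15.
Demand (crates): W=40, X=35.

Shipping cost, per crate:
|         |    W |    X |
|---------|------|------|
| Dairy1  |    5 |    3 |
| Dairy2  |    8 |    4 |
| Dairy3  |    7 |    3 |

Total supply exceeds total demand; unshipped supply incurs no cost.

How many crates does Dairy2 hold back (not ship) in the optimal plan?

5

An optimal plan:
  Dairy1→W: 35 crates
  Dairy2→W: 5 crates
  Dairy2→X: 20 crates
  Dairy3→X: 15 crates
Total cost = 340.
Dairy2 ships 25 of its 30, leaving 5.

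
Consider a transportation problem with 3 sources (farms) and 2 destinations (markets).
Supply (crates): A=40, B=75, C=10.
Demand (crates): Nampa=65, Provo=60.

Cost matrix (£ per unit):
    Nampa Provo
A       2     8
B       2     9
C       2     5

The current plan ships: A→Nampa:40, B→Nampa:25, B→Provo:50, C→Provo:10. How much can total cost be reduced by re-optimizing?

40

Current plan cost = 40·2 + 25·2 + 50·9 + 10·5 = £630.
Optimal plan:
  A–Provo: 40 × £8 = £320
  B–Nampa: 65 × £2 = £130
  B–Provo: 10 × £9 = £90
  C–Provo: 10 × £5 = £50
Optimal cost = £590.
Saving = 630 − 590 = £40.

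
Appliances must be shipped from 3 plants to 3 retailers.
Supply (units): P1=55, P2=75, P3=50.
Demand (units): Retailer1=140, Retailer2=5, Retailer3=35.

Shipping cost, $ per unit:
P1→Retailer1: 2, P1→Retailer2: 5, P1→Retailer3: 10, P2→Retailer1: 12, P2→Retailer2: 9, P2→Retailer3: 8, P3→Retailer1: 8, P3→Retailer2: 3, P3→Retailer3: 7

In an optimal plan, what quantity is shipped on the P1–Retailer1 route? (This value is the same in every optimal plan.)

Optimal shipments:
  P1->Retailer1: 55 × $2 = $110
  P2->Retailer1: 40 × $12 = $480
  P2->Retailer3: 35 × $8 = $280
  P3->Retailer1: 45 × $8 = $360
  P3->Retailer2: 5 × $3 = $15
Total cost = $1245.
So P1→Retailer1 carries 55 units.

55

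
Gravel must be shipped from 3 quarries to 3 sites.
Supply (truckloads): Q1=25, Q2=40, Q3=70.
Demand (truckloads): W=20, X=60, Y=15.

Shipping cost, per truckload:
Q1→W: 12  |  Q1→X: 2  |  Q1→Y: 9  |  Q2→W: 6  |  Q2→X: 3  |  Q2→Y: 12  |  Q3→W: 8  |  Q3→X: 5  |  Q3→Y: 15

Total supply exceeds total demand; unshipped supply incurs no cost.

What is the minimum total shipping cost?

485

An optimal shipping plan:
  Q1–X: 10 × 2 = 20
  Q1–Y: 15 × 9 = 135
  Q2–X: 40 × 3 = 120
  Q3–W: 20 × 8 = 160
  Q3–X: 10 × 5 = 50
Total = 20 + 135 + 120 + 160 + 50 = 485.
(Supply check: Q1 ships 25; Q2 ships 40; Q3 ships 30.)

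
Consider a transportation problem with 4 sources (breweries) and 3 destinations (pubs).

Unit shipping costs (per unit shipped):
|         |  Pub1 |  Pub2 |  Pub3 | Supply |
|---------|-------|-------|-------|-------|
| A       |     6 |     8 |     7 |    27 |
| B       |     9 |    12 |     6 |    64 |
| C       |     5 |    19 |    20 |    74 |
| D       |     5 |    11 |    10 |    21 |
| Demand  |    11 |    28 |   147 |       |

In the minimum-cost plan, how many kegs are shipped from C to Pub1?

The minimum-cost plan:
  A->Pub3: 27 kegs
  B->Pub3: 64 kegs
  C->Pub1: 11 kegs
  C->Pub2: 28 kegs
  C->Pub3: 35 kegs
  D->Pub3: 21 kegs
Total cost = 2070.
So C→Pub1 carries 11 kegs.

11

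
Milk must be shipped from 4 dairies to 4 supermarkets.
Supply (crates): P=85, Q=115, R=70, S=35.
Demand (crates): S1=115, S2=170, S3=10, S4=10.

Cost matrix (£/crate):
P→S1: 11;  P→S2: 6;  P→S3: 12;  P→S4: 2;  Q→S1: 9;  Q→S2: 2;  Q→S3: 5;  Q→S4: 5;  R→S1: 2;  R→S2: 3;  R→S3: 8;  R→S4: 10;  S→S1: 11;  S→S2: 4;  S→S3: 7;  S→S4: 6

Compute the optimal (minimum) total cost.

One minimum-cost allocation:
  P–S1: 45 × £11 = £495
  P–S2: 30 × £6 = £180
  P–S4: 10 × £2 = £20
  Q–S2: 115 × £2 = £230
  R–S1: 70 × £2 = £140
  S–S2: 25 × £4 = £100
  S–S3: 10 × £7 = £70
Total = 495 + 180 + 20 + 230 + 140 + 100 + 70 = £1235.

1235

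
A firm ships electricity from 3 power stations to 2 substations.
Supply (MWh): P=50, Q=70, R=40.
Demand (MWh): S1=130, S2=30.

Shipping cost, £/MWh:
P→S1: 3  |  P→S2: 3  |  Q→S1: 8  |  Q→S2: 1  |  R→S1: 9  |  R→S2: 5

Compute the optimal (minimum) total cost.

A cheapest plan:
  P–S1: 50 × £3 = £150
  Q–S1: 40 × £8 = £320
  Q–S2: 30 × £1 = £30
  R–S1: 40 × £9 = £360
Total = 150 + 320 + 30 + 360 = £860.
(Supply check: P ships 50; Q ships 70; R ships 40.)

860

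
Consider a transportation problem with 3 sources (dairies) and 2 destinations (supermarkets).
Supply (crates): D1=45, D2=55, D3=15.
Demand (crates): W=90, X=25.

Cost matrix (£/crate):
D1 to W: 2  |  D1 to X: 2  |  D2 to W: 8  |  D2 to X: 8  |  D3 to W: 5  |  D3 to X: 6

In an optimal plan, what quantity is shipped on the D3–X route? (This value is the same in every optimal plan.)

The minimum-cost plan:
  D1–W: 20 × £2 = £40
  D1–X: 25 × £2 = £50
  D2–W: 55 × £8 = £440
  D3–W: 15 × £5 = £75
Total cost = £605.
The route D3→X is not used.

0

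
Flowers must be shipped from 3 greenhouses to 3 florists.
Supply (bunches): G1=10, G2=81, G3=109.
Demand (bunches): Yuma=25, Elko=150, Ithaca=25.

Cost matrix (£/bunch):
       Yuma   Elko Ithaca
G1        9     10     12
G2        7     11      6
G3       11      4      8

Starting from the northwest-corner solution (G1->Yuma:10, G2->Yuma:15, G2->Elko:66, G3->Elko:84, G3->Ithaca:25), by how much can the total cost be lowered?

Current plan cost = 10·9 + 15·7 + 66·11 + 84·4 + 25·8 = £1457.
Optimal plan:
  G1 to Elko: 10 × £10 = £100
  G2 to Yuma: 25 × £7 = £175
  G2 to Elko: 31 × £11 = £341
  G2 to Ithaca: 25 × £6 = £150
  G3 to Elko: 109 × £4 = £436
Optimal cost = £1202.
Saving = 1457 − 1202 = £255.

255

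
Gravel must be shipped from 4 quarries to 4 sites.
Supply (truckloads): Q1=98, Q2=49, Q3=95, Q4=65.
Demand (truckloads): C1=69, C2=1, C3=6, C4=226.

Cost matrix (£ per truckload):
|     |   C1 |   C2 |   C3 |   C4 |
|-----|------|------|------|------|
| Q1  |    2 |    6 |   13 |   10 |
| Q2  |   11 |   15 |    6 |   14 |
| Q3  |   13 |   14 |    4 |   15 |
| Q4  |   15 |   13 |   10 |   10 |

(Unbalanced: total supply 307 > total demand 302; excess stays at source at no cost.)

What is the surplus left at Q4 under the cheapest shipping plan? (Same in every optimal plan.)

Minimum-cost shipments:
  Q1–C1: 69 truckloads
  Q1–C2: 1 truckloads
  Q1–C4: 28 truckloads
  Q2–C4: 49 truckloads
  Q3–C3: 6 truckloads
  Q3–C4: 84 truckloads
  Q4–C4: 65 truckloads
Total cost = £3044.
Q4 ships 65 of its 65, leaving 0.

0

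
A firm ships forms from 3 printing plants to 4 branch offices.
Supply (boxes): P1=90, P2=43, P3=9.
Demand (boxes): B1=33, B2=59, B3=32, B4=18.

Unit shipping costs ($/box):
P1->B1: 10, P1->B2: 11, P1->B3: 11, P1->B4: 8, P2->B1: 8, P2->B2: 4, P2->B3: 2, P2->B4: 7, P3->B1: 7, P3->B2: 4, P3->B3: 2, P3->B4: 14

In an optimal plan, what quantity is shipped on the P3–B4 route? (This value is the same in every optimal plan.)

0

Solving gives:
  P1 to B1: 33 × $10 = $330
  P1 to B2: 39 × $11 = $429
  P1 to B4: 18 × $8 = $144
  P2 to B2: 20 × $4 = $80
  P2 to B3: 23 × $2 = $46
  P3 to B3: 9 × $2 = $18
Total cost = $1047.
The route P3→B4 is not used.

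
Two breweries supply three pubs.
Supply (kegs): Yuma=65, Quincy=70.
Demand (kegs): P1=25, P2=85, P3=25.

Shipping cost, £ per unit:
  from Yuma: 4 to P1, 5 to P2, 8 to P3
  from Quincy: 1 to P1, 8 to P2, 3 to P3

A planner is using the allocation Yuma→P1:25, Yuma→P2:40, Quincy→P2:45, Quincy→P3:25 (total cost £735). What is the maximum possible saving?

150

Current plan cost = 25·4 + 40·5 + 45·8 + 25·3 = £735.
Optimal plan:
  Yuma->P2: 65 kegs
  Quincy->P1: 25 kegs
  Quincy->P2: 20 kegs
  Quincy->P3: 25 kegs
Optimal cost = £585.
Saving = 735 − 585 = £150.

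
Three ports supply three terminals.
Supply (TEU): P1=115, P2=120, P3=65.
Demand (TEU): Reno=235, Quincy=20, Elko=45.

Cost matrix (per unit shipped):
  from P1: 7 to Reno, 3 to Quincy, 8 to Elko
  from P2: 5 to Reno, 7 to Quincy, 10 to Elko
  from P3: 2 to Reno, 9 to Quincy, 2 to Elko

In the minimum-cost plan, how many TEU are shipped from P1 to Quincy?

20

Optimal shipments:
  P1–Reno: 95 TEU
  P1–Quincy: 20 TEU
  P2–Reno: 120 TEU
  P3–Reno: 20 TEU
  P3–Elko: 45 TEU
Total cost = 1455.
So P1→Quincy carries 20 TEU.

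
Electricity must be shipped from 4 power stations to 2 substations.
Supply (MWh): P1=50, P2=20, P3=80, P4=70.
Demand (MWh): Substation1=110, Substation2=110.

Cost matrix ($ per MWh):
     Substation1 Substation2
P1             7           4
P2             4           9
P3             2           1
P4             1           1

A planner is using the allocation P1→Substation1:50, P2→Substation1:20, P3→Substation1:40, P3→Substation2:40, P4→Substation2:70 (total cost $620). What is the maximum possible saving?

170

Current plan cost = 50·7 + 20·4 + 40·2 + 40·1 + 70·1 = $620.
Optimal plan:
  P1 to Substation2: 50 × $4 = $200
  P2 to Substation1: 20 × $4 = $80
  P3 to Substation1: 20 × $2 = $40
  P3 to Substation2: 60 × $1 = $60
  P4 to Substation1: 70 × $1 = $70
Optimal cost = $450.
Saving = 620 − 450 = $170.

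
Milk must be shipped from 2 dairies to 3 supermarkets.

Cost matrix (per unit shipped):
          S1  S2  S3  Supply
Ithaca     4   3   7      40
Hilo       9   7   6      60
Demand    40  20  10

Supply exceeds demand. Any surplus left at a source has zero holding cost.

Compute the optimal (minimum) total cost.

360

Optimal allocation:
  Ithaca→S1: 40 × 4 = 160
  Hilo→S2: 20 × 7 = 140
  Hilo→S3: 10 × 6 = 60
Total = 160 + 140 + 60 = 360.
(Supply check: Ithaca ships 40; Hilo ships 30.)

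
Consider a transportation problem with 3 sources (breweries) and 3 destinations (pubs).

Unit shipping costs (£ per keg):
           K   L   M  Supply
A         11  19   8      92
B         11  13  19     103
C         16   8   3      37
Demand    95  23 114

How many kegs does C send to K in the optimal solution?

0

Solving gives:
  A->M: 92 kegs
  B->K: 95 kegs
  B->L: 8 kegs
  C->L: 15 kegs
  C->M: 22 kegs
Total cost = £2071.
The route C→K is not used.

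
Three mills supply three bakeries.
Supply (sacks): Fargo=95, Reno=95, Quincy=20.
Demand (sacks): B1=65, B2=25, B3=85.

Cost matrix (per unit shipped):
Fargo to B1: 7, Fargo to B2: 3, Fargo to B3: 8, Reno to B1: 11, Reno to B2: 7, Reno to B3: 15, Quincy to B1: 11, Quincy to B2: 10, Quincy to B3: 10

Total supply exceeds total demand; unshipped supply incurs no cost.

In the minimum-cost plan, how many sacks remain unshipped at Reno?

Minimum-cost shipments:
  Fargo→B1: 5 × 7 = 35
  Fargo→B2: 25 × 3 = 75
  Fargo→B3: 65 × 8 = 520
  Reno→B1: 60 × 11 = 660
  Quincy→B3: 20 × 10 = 200
Total cost = 1490.
Reno ships 60 of its 95, leaving 35.

35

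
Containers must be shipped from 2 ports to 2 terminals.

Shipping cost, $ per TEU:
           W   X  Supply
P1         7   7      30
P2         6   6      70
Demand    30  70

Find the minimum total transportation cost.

630

A cheapest plan:
  P1–X: 30 TEU
  P2–W: 30 TEU
  P2–X: 40 TEU
Total cost = $630.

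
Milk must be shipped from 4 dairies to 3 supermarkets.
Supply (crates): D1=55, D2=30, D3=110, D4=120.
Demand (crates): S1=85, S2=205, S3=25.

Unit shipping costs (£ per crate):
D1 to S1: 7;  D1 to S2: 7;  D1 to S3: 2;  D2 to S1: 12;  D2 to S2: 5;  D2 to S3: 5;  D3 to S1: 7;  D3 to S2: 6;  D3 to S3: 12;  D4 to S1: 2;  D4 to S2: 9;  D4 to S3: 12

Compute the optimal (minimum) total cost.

One minimum-cost allocation:
  D1→S2: 30 × £7 = £210
  D1→S3: 25 × £2 = £50
  D2→S2: 30 × £5 = £150
  D3→S2: 110 × £6 = £660
  D4→S1: 85 × £2 = £170
  D4→S2: 35 × £9 = £315
Total = 210 + 50 + 150 + 660 + 170 + 315 = £1555.

1555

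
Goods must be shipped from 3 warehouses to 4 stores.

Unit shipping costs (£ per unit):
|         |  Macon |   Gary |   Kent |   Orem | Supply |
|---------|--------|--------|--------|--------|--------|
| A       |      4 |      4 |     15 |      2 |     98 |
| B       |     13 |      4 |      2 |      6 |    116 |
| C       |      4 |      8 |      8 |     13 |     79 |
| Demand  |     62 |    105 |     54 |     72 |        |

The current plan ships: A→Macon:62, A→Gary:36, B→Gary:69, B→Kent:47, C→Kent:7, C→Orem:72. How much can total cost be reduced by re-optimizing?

Current plan cost = 62·4 + 36·4 + 69·4 + 47·2 + 7·8 + 72·13 = £1754.
Optimal plan:
  A->Gary: 26 × £4 = £104
  A->Orem: 72 × £2 = £144
  B->Gary: 62 × £4 = £248
  B->Kent: 54 × £2 = £108
  C->Macon: 62 × £4 = £248
  C->Gary: 17 × £8 = £136
Optimal cost = £988.
Saving = 1754 − 988 = £766.

766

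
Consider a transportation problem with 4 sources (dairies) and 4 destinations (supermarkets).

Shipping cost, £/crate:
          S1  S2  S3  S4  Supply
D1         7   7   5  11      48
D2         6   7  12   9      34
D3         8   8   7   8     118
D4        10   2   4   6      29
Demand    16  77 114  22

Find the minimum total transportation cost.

1398

Optimal allocation:
  D1–S3: 48 × £5 = £240
  D2–S1: 16 × £6 = £96
  D2–S2: 18 × £7 = £126
  D3–S2: 30 × £8 = £240
  D3–S3: 66 × £7 = £462
  D3–S4: 22 × £8 = £176
  D4–S2: 29 × £2 = £58
Total = 240 + 96 + 126 + 240 + 462 + 176 + 58 = £1398.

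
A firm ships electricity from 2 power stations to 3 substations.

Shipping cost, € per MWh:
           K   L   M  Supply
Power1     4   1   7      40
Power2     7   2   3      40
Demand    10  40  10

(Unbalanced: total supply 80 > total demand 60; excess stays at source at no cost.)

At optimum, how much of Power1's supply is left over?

0

An optimal plan:
  Power1->K: 10 × €4 = €40
  Power1->L: 30 × €1 = €30
  Power2->L: 10 × €2 = €20
  Power2->M: 10 × €3 = €30
Total cost = €120.
Power1 ships 40 of its 40, leaving 0.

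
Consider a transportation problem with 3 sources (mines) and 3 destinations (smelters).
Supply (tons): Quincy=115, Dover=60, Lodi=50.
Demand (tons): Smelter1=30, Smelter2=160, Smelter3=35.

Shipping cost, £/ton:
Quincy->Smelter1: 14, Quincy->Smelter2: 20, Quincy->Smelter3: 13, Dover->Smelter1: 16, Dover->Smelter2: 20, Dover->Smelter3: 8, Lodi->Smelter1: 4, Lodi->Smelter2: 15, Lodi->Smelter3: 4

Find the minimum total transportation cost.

3500

A cheapest plan:
  Quincy→Smelter2: 115 × £20 = £2300
  Dover→Smelter2: 25 × £20 = £500
  Dover→Smelter3: 35 × £8 = £280
  Lodi→Smelter1: 30 × £4 = £120
  Lodi→Smelter2: 20 × £15 = £300
Total = 2300 + 500 + 280 + 120 + 300 = £3500.
(Supply check: Quincy ships 115; Dover ships 60; Lodi ships 50.)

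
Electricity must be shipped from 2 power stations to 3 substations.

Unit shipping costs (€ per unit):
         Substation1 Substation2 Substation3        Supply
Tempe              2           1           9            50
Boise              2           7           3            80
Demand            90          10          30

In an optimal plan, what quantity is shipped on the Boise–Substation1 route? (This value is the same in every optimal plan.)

The minimum-cost plan:
  Tempe->Substation1: 40 × €2 = €80
  Tempe->Substation2: 10 × €1 = €10
  Boise->Substation1: 50 × €2 = €100
  Boise->Substation3: 30 × €3 = €90
Total cost = €280.
So Boise→Substation1 carries 50 MWh.

50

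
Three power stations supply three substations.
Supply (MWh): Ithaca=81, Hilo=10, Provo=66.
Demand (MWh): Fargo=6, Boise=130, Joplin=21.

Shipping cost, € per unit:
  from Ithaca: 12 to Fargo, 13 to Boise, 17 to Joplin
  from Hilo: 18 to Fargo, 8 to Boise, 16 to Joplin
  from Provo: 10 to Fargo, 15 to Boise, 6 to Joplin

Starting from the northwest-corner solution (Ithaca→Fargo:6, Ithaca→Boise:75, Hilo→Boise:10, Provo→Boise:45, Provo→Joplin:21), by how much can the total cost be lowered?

24

Current plan cost = 6·12 + 75·13 + 10·8 + 45·15 + 21·6 = €1928.
Optimal plan:
  Ithaca–Boise: 81 × €13 = €1053
  Hilo–Boise: 10 × €8 = €80
  Provo–Fargo: 6 × €10 = €60
  Provo–Boise: 39 × €15 = €585
  Provo–Joplin: 21 × €6 = €126
Optimal cost = €1904.
Saving = 1928 − 1904 = €24.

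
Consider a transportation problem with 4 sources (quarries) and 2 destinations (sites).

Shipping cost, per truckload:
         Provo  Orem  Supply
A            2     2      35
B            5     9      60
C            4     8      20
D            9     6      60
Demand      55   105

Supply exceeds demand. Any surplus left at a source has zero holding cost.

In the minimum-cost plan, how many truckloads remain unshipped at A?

An optimal plan:
  A–Orem: 35 × 2 = 70
  B–Provo: 35 × 5 = 175
  B–Orem: 10 × 9 = 90
  C–Provo: 20 × 4 = 80
  D–Orem: 60 × 6 = 360
Total cost = 775.
A ships 35 of its 35, leaving 0.

0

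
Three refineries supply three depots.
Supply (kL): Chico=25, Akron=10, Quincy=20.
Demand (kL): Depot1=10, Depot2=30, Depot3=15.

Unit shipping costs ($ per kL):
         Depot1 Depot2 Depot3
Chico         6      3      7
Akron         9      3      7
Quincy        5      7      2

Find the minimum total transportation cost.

An optimal shipping plan:
  Chico→Depot1: 5 × $6 = $30
  Chico→Depot2: 20 × $3 = $60
  Akron→Depot2: 10 × $3 = $30
  Quincy→Depot1: 5 × $5 = $25
  Quincy→Depot3: 15 × $2 = $30
Total = 30 + 60 + 30 + 25 + 30 = $175.
(Supply check: Chico ships 25; Akron ships 10; Quincy ships 20.)

175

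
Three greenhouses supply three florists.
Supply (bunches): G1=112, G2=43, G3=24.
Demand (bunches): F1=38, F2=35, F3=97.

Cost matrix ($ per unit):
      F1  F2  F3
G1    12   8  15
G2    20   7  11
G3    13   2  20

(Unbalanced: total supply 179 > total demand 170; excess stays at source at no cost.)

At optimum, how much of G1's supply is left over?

9

An optimal plan:
  G1→F1: 38 × $12 = $456
  G1→F2: 11 × $8 = $88
  G1→F3: 54 × $15 = $810
  G2→F3: 43 × $11 = $473
  G3→F2: 24 × $2 = $48
Total cost = $1875.
G1 ships 103 of its 112, leaving 9.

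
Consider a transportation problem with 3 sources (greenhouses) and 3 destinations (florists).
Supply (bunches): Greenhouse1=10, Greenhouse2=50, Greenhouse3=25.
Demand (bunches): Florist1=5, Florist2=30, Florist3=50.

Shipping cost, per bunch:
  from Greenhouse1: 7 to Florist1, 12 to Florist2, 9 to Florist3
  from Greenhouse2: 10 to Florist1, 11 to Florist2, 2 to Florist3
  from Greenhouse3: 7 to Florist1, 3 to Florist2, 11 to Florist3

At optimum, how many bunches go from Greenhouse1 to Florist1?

5

Optimal shipments:
  Greenhouse1->Florist1: 5 bunches
  Greenhouse1->Florist2: 5 bunches
  Greenhouse2->Florist3: 50 bunches
  Greenhouse3->Florist2: 25 bunches
Total cost = 270.
So Greenhouse1→Florist1 carries 5 bunches.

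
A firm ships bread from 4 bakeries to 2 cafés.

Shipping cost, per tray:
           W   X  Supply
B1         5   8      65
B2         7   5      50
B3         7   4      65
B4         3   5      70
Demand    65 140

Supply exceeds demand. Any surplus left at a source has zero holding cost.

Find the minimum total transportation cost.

870

An optimal shipping plan:
  B1→W: 20 × 5 = 100
  B2→X: 50 × 5 = 250
  B3→X: 65 × 4 = 260
  B4→W: 45 × 3 = 135
  B4→X: 25 × 5 = 125
Total = 100 + 250 + 260 + 135 + 125 = 870.
(Supply check: B1 ships 20; B2 ships 50; B3 ships 65; B4 ships 70.)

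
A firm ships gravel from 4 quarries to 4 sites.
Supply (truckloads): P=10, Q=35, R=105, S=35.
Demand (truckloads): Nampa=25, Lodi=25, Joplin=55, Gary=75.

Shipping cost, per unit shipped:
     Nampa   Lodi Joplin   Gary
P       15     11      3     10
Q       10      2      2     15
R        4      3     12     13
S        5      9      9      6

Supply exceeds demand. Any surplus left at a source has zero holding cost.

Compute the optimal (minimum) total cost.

1125

One minimum-cost allocation:
  P->Joplin: 10 × 3 = 30
  Q->Joplin: 35 × 2 = 70
  R->Nampa: 25 × 4 = 100
  R->Lodi: 25 × 3 = 75
  R->Joplin: 10 × 12 = 120
  R->Gary: 40 × 13 = 520
  S->Gary: 35 × 6 = 210
Total = 30 + 70 + 100 + 75 + 120 + 520 + 210 = 1125.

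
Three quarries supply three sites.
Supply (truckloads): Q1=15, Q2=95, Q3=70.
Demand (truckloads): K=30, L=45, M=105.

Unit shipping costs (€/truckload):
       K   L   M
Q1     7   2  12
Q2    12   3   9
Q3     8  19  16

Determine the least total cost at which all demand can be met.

1585

A cheapest plan:
  Q1–L: 15 truckloads
  Q2–L: 30 truckloads
  Q2–M: 65 truckloads
  Q3–K: 30 truckloads
  Q3–M: 40 truckloads
Total cost = €1585.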